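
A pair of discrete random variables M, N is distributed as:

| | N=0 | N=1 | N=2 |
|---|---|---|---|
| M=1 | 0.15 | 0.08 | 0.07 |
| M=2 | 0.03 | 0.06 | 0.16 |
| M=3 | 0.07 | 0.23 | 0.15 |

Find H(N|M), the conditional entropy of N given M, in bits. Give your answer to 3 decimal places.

1.416 bits

Marginals: p(M) = (0.3000, 0.2500, 0.4500), p(N) = (0.2500, 0.3700, 0.3800).
H(N|M) = Σ p(M) · H(N|M=·).
  M=1: p=0.3000, H(N|M=1) = 1.4984
  M=2: p=0.2500, H(N|M=2) = 1.2733
  M=3: p=0.4500, H(N|M=3) = 1.4408
Weighted sum = 1.416 bits.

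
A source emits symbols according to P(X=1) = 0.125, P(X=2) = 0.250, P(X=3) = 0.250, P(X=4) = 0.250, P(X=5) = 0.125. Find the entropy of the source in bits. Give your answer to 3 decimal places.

H(X) = −Σ p·log₂ p.
  −(0.125)·log₂(0.125) = 0.3750
  −(0.250)·log₂(0.250) = 0.5000
  −(0.250)·log₂(0.250) = 0.5000
  −(0.250)·log₂(0.250) = 0.5000
  −(0.125)·log₂(0.125) = 0.3750
Sum: 0.3750 + 0.5000 + 0.5000 + 0.5000 + 0.3750 = 2.250 bits.

2.250 bits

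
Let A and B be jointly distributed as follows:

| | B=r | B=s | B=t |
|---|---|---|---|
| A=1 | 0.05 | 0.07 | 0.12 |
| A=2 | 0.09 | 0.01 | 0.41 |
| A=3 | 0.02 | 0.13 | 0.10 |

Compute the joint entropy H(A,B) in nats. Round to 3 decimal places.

1.792 nats

H(A,B) = −Σ p(x,y)·ln p(x,y) over all 9 cells.
  cell (1,r): −0.05·ln0.05 = 0.1498
  cell (1,s): −0.07·ln0.07 = 0.1861
  cell (1,t): −0.12·ln0.12 = 0.2544
  cell (2,r): −0.09·ln0.09 = 0.2167
  cell (2,s): −0.01·ln0.01 = 0.0461
  cell (2,t): −0.41·ln0.41 = 0.3656
  cell (3,r): −0.02·ln0.02 = 0.0782
  cell (3,s): −0.13·ln0.13 = 0.2652
  cell (3,t): −0.10·ln0.10 = 0.2303
Sum = 1.792 nats.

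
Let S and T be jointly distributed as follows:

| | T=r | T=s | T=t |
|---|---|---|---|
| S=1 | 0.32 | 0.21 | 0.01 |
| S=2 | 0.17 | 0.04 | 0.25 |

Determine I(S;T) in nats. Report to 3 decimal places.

0.221 nats

Marginals: p(S) = (0.5400, 0.4600), p(T) = (0.4900, 0.2500, 0.2600).
I(S;T) = Σ p(x,y)·ln[p(x,y)/(p(x)p(y))].
  (1,r): 0.32·ln(1.2094) = 0.0608
  (1,s): 0.21·ln(1.5556) = 0.0928
  (1,t): 0.01·ln(0.0712) = -0.0264
  (2,r): 0.17·ln(0.7542) = -0.0480
  (2,s): 0.04·ln(0.3478) = -0.0422
  (2,t): 0.25·ln(2.0903) = 0.1843
Sum = 0.221 nats.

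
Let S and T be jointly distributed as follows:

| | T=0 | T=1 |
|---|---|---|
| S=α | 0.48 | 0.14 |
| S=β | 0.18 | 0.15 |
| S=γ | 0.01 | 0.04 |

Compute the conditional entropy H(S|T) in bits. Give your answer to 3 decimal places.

Marginals: p(S) = (0.6200, 0.3300, 0.0500), p(T) = (0.6700, 0.3300).
H(S|T) = Σ p(T) · H(S|T=·).
  T=0: p=0.6700, H(S|T=0) = 0.9446
  T=1: p=0.3300, H(S|T=1) = 1.4109
Weighted sum = 1.098 bits.

1.098 bits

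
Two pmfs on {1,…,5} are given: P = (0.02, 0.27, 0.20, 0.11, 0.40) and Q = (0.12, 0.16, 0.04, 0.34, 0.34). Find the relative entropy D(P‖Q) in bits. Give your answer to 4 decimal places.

0.5312 bits

D(P‖Q) = Σ p·log₂(p/q).
  0.02·log₂(0.02/0.12) = -0.05170
  0.27·log₂(0.27/0.16) = 0.20382
  0.20·log₂(0.20/0.04) = 0.46439
  0.11·log₂(0.11/0.34) = -0.17908
  0.40·log₂(0.40/0.34) = 0.09379
D(P‖Q) = 0.5312 bits.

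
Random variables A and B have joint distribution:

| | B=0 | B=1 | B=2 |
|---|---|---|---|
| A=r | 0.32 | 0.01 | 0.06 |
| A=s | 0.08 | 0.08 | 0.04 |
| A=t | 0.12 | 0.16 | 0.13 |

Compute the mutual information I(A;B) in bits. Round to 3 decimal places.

0.222 bits

Marginals: p(A) = (0.3900, 0.2000, 0.4100), p(B) = (0.5200, 0.2500, 0.2300).
I(A;B) = Σ p(x,y)·log₂[p(x,y)/(p(x)p(y))].
  (r,0): 0.32·log₂(1.5779) = 0.2106
  (r,1): 0.01·log₂(0.1026) = -0.0329
  (r,2): 0.06·log₂(0.6689) = -0.0348
  (s,0): 0.08·log₂(0.7692) = -0.0303
  (s,1): 0.08·log₂(1.6000) = 0.0542
  (s,2): 0.04·log₂(0.8696) = -0.0081
  (t,0): 0.12·log₂(0.5629) = -0.0995
  (t,1): 0.16·log₂(1.5610) = 0.1028
  (t,2): 0.13·log₂(1.3786) = 0.0602
Sum = 0.222 bits.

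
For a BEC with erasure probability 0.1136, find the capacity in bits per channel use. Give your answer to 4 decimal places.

Binary erasure channel: capacity C = 1 − ε.
C = 1 − 0.1136 = 0.8864 bits per channel use.

0.8864 bits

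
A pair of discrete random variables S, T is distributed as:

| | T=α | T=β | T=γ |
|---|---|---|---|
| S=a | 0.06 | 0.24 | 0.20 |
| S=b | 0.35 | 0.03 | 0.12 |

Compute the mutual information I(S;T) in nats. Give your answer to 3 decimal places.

Marginals: p(S) = (0.5000, 0.5000), p(T) = (0.4100, 0.2700, 0.3200).
I(S;T) = H(S) + H(T) − H(S,T).
H(S) = 0.6931, H(T) = 1.0837, H(S,T) = 1.5603.
I(S;T) = 0.6931 + 1.0837 − 1.5603 = 0.217 nats.

0.217 nats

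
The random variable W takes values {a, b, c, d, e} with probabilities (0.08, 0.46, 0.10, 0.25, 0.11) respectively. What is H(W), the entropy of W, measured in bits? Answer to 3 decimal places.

H(W) = −Σ p·log₂ p.
  −(0.08)·log₂(0.08) = 0.2915
  −(0.46)·log₂(0.46) = 0.5153
  −(0.10)·log₂(0.10) = 0.3322
  −(0.25)·log₂(0.25) = 0.5000
  −(0.11)·log₂(0.11) = 0.3503
Sum: 0.2915 + 0.5153 + 0.3322 + 0.5000 + 0.3503 = 1.989 bits.

1.989 bits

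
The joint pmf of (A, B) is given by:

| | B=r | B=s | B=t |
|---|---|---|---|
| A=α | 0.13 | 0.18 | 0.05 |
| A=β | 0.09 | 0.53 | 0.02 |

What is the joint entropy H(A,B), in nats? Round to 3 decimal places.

H(A,B) = −Σ p(x,y)·ln p(x,y) over all 6 cells.
  cell (α,r): −0.13·ln0.13 = 0.2652
  cell (α,s): −0.18·ln0.18 = 0.3087
  cell (α,t): −0.05·ln0.05 = 0.1498
  cell (β,r): −0.09·ln0.09 = 0.2167
  cell (β,s): −0.53·ln0.53 = 0.3365
  cell (β,t): −0.02·ln0.02 = 0.0782
Sum = 1.355 nats.

1.355 nats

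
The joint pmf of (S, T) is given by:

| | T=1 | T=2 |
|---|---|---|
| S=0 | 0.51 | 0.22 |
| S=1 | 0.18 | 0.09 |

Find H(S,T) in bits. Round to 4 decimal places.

1.7340 bits

H(S,T) = −Σ p(x,y)·log₂ p(x,y) over all 4 cells.
  cell (0,1): −0.51·log₂0.51 = 0.49543
  cell (0,2): −0.22·log₂0.22 = 0.48057
  cell (1,1): −0.18·log₂0.18 = 0.44531
  cell (1,2): −0.09·log₂0.09 = 0.31265
Sum = 1.7340 bits.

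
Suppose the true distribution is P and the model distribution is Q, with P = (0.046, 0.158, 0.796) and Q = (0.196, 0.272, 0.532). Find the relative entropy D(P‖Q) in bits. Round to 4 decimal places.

D(P‖Q) = Σ p·log₂(p/q).
  0.046·log₂(0.046/0.196) = -0.09619
  0.158·log₂(0.158/0.272) = -0.12382
  0.796·log₂(0.796/0.532) = 0.46275
D(P‖Q) = 0.2427 bits.

0.2427 bits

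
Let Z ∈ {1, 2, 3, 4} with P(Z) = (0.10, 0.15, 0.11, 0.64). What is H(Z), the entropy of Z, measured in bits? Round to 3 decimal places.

1.505 bits

H(Z) = −Σ p·log₂ p.
  −(0.10)·log₂(0.10) = 0.3322
  −(0.15)·log₂(0.15) = 0.4105
  −(0.11)·log₂(0.11) = 0.3503
  −(0.64)·log₂(0.64) = 0.4121
Sum: 0.3322 + 0.4105 + 0.3503 + 0.4121 = 1.505 bits.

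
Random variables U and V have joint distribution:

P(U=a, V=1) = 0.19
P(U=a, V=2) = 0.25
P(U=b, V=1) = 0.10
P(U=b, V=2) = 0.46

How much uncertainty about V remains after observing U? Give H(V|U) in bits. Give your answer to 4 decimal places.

Chain rule: H(V|U) = H(U,V) − H(U).
Marginals: p(U) = (0.4400, 0.5600), p(V) = (0.2900, 0.7100).
H(U,V) = 1.8028 bits; H(U) = 0.9896 bits.
H(V|U) = 1.8028 − 0.9896 = 0.8132 bits.

0.8132 bits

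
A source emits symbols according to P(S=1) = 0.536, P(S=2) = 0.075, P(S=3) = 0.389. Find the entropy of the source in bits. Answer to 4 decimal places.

H(S) = −Σ p·log₂ p.
  −(0.536)·log₂(0.536) = 0.48224
  −(0.075)·log₂(0.075) = 0.28027
  −(0.389)·log₂(0.389) = 0.52988
Sum: 0.48224 + 0.28027 + 0.52988 = 1.2924 bits.

1.2924 bits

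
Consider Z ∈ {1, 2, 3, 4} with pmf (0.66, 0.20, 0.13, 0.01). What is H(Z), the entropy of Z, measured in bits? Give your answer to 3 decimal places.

1.309 bits

H(Z) = −Σ p·log₂ p.
  −(0.66)·log₂(0.66) = 0.3956
  −(0.20)·log₂(0.20) = 0.4644
  −(0.13)·log₂(0.13) = 0.3826
  −(0.01)·log₂(0.01) = 0.0664
Sum: 0.3956 + 0.4644 + 0.3826 + 0.0664 = 1.309 bits.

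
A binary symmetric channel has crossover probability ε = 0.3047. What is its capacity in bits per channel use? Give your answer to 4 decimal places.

Binary symmetric channel: C = 1 − h₂(ε) where h₂ is the binary entropy function.
h₂(0.3047) = −0.3047·log₂0.3047 − 0.6953·log₂0.6953 = 0.8870.
C = 1 − 0.8870 = 0.1130 bits per channel use.

0.1130 bits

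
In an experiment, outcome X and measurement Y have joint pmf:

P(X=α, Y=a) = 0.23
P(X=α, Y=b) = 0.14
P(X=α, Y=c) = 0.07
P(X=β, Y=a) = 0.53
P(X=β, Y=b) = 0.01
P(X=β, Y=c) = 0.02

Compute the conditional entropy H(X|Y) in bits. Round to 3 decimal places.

Chain rule: H(X|Y) = H(X,Y) − H(Y).
Marginals: p(X) = (0.4400, 0.5600), p(Y) = (0.7600, 0.1500, 0.0900).
H(X,Y) = 1.8181 bits; H(Y) = 1.0241 bits.
H(X|Y) = 1.8181 − 1.0241 = 0.794 bits.

0.794 bits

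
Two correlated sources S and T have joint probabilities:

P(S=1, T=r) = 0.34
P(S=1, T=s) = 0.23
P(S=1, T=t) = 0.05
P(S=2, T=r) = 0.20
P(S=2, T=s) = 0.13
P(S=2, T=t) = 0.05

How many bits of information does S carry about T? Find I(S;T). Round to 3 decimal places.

Marginals: p(S) = (0.6200, 0.3800), p(T) = (0.5400, 0.3600, 0.1000).
I(S;T) = H(S) + H(T) − H(S,T).
H(S) = 0.9580, H(T) = 1.3429, H(S,T) = 2.2961.
I(S;T) = 0.9580 + 1.3429 − 2.2961 = 0.005 bits.

0.005 bits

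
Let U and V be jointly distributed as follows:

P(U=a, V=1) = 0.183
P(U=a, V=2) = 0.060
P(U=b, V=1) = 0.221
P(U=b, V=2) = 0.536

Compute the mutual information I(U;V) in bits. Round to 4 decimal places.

Marginals: p(U) = (0.2430, 0.7570), p(V) = (0.4040, 0.5960).
I(U;V) = H(U) + H(V) − H(U,V).
H(U) = 0.8000, H(V) = 0.9732, H(U,V) = 1.6554.
I(U;V) = 0.8000 + 0.9732 − 1.6554 = 0.1178 bits.

0.1178 bits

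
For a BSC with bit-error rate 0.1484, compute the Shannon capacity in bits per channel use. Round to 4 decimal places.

Binary symmetric channel: C = 1 − h₂(ε) where h₂ is the binary entropy function.
h₂(0.1484) = −0.1484·log₂0.1484 − 0.8516·log₂0.8516 = 0.6058.
C = 1 − 0.6058 = 0.3942 bits per channel use.

0.3942 bits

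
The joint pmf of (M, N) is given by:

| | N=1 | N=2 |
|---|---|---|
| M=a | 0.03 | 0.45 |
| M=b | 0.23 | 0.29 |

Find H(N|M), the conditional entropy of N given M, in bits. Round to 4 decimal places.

0.6769 bits

Chain rule: H(N|M) = H(M,N) − H(M).
Marginals: p(M) = (0.4800, 0.5200), p(N) = (0.2600, 0.7400).
H(M,N) = 1.6757 bits; H(M) = 0.9988 bits.
H(N|M) = 1.6757 − 0.9988 = 0.6769 bits.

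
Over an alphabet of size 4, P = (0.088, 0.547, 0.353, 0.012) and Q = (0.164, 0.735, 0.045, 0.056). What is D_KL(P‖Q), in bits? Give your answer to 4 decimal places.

0.7102 bits

D(P‖Q) = Σ p·log₂(p/q).
  0.088·log₂(0.088/0.164) = -0.07903
  0.547·log₂(0.547/0.735) = -0.23313
  0.353·log₂(0.353/0.045) = 1.04900
  0.012·log₂(0.012/0.056) = -0.02667
D(P‖Q) = 0.7102 bits.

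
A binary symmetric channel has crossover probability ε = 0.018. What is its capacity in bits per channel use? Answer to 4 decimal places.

Binary symmetric channel: C = 1 − h₂(ε) where h₂ is the binary entropy function.
h₂(0.018) = −0.018·log₂0.018 − 0.982·log₂0.982 = 0.1301.
C = 1 − 0.1301 = 0.8699 bits per channel use.

0.8699 bits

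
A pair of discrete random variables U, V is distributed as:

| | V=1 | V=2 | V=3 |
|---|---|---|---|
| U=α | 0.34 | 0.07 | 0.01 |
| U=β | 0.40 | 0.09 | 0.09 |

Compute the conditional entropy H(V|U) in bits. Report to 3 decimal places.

Chain rule: H(V|U) = H(U,V) − H(U).
Marginals: p(U) = (0.4200, 0.5800), p(V) = (0.7400, 0.1600, 0.1000).
H(U,V) = 2.0182 bits; H(U) = 0.9815 bits.
H(V|U) = 2.0182 − 0.9815 = 1.037 bits.

1.037 bits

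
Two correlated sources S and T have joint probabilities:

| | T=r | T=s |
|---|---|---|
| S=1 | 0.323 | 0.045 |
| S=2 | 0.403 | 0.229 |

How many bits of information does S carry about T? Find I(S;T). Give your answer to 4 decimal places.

0.0529 bits

Marginals: p(S) = (0.3680, 0.6320), p(T) = (0.7260, 0.2740).
I(S;T) = H(S) + H(T) − H(S,T).
H(S) = 0.9491, H(T) = 0.8471, H(S,T) = 1.7433.
I(S;T) = 0.9491 + 0.8471 − 1.7433 = 0.0529 bits.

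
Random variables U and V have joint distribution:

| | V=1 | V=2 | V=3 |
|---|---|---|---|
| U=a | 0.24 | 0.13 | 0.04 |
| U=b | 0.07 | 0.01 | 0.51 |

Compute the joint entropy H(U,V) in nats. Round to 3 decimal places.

H(U,V) = −Σ p(x,y)·ln p(x,y) over all 6 cells.
  cell (a,1): −0.24·ln0.24 = 0.3425
  cell (a,2): −0.13·ln0.13 = 0.2652
  cell (a,3): −0.04·ln0.04 = 0.1288
  cell (b,1): −0.07·ln0.07 = 0.1861
  cell (b,2): −0.01·ln0.01 = 0.0461
  cell (b,3): −0.51·ln0.51 = 0.3434
Sum = 1.312 nats.

1.312 nats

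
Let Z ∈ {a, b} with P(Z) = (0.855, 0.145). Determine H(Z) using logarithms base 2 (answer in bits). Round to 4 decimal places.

0.5972 bits

H(Z) = −Σ p·log₂ p.
  −(0.855)·log₂(0.855) = 0.19323
  −(0.145)·log₂(0.145) = 0.40395
Sum: 0.19323 + 0.40395 = 0.5972 bits.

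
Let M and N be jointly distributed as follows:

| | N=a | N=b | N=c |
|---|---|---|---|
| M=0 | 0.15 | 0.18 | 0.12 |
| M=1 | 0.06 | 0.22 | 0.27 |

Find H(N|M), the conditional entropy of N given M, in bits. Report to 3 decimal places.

1.464 bits

Marginals: p(M) = (0.4500, 0.5500), p(N) = (0.2100, 0.4000, 0.3900).
H(N|M) = Σ p(M) · H(N|M=·).
  M=0: p=0.4500, H(N|M=0) = 1.5656
  M=1: p=0.5500, H(N|M=1) = 1.3814
Weighted sum = 1.464 bits.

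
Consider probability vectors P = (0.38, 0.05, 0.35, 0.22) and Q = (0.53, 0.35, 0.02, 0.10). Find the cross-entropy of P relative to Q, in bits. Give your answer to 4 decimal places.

H(P,Q) = −Σ p·log₂ q.
  −0.38·log₂(0.53) = 0.34806
  −0.05·log₂(0.35) = 0.07573
  −0.35·log₂(0.02) = 1.97535
  −0.22·log₂(0.10) = 0.73082
H(P,Q) = 3.1300 bits.

3.1300 bits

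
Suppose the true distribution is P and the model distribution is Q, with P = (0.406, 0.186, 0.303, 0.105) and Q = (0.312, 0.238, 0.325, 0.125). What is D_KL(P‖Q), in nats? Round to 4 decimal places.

0.0215 nats

D(P‖Q) = Σ p·ln(p/q).
  0.406·ln(0.406/0.312) = 0.10692
  0.186·ln(0.186/0.238) = -0.04585
  0.303·ln(0.303/0.325) = -0.02124
  0.105·ln(0.105/0.125) = -0.01831
D(P‖Q) = 0.0215 nats.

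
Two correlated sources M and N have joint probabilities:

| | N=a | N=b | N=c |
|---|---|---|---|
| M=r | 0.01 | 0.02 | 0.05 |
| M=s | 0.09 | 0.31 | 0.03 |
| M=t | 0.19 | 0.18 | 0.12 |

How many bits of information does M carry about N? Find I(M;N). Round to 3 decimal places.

0.146 bits

Marginals: p(M) = (0.0800, 0.4300, 0.4900), p(N) = (0.2900, 0.5100, 0.2000).
I(M;N) = Σ p(x,y)·log₂[p(x,y)/(p(x)p(y))].
  (r,a): 0.01·log₂(0.4310) = -0.0121
  (r,b): 0.02·log₂(0.4902) = -0.0206
  (r,c): 0.05·log₂(3.1250) = 0.0822
  (s,a): 0.09·log₂(0.7217) = -0.0423
  (s,b): 0.31·log₂(1.4136) = 0.1548
  (s,c): 0.03·log₂(0.3488) = -0.0456
  (t,a): 0.19·log₂(1.3371) = 0.0796
  (t,b): 0.18·log₂(0.7203) = -0.0852
  (t,c): 0.12·log₂(1.2245) = 0.0351
Sum = 0.146 bits.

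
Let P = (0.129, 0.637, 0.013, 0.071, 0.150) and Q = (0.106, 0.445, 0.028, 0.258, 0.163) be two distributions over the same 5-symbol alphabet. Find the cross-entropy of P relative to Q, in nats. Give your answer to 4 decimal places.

H(P,Q) = −Σ p·ln q.
  −0.129·ln(0.106) = 0.28952
  −0.637·ln(0.445) = 0.51577
  −0.013·ln(0.028) = 0.04648
  −0.071·ln(0.258) = 0.09619
  −0.150·ln(0.163) = 0.27210
H(P,Q) = 1.2201 nats.

1.2201 nats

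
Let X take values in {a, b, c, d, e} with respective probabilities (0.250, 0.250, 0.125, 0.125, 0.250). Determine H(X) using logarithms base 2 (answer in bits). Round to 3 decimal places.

H(X) = −Σ p·log₂ p.
  −(0.250)·log₂(0.250) = 0.5000
  −(0.250)·log₂(0.250) = 0.5000
  −(0.125)·log₂(0.125) = 0.3750
  −(0.125)·log₂(0.125) = 0.3750
  −(0.250)·log₂(0.250) = 0.5000
Sum: 0.5000 + 0.5000 + 0.3750 + 0.3750 + 0.5000 = 2.250 bits.

2.250 bits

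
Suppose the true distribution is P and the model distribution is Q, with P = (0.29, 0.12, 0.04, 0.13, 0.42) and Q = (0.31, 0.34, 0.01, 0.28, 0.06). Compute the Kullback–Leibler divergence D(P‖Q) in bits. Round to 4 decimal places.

D(P‖Q) = Σ p·log₂(p/q).
  0.29·log₂(0.29/0.31) = -0.02790
  0.12·log₂(0.12/0.34) = -0.18030
  0.04·log₂(0.04/0.01) = 0.08000
  0.13·log₂(0.13/0.28) = -0.14390
  0.42·log₂(0.42/0.06) = 1.17909
D(P‖Q) = 0.9070 bits.

0.9070 bits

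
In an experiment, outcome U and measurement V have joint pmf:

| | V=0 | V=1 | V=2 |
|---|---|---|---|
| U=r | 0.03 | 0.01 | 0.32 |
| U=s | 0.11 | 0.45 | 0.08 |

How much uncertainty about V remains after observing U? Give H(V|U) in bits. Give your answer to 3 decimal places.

0.962 bits

Marginals: p(U) = (0.3600, 0.6400), p(V) = (0.1400, 0.4600, 0.4000).
H(V|U) = Σ p(U) · H(V|U=·).
  U=r: p=0.3600, H(V|U=r) = 0.5934
  U=s: p=0.6400, H(V|U=s) = 1.1690
Weighted sum = 0.962 bits.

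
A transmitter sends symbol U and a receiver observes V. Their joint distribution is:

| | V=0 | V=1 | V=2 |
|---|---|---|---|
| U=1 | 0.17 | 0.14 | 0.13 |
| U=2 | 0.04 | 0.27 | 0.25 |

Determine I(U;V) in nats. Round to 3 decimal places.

0.076 nats

Marginals: p(U) = (0.4400, 0.5600), p(V) = (0.2100, 0.4100, 0.3800).
I(U;V) = H(U) + H(V) − H(U,V).
H(U) = 0.6859, H(V) = 1.0610, H(U,V) = 1.6706.
I(U;V) = 0.6859 + 1.0610 − 1.6706 = 0.076 nats.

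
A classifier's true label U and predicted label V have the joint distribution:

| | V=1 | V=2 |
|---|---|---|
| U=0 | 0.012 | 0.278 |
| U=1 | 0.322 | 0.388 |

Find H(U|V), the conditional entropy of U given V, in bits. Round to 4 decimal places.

Chain rule: H(U|V) = H(U,V) − H(V).
Marginals: p(U) = (0.2900, 0.7100), p(V) = (0.3340, 0.6660).
H(U,V) = 1.6464 bits; H(V) = 0.9190 bits.
H(U|V) = 1.6464 − 0.9190 = 0.7274 bits.

0.7274 bits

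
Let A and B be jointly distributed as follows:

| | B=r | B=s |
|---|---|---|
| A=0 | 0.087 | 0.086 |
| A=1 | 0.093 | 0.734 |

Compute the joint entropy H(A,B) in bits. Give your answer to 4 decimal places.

H(A,B) = −Σ p(x,y)·log₂ p(x,y) over all 4 cells.
  cell (0,r): −0.087·log₂0.087 = 0.30649
  cell (0,s): −0.086·log₂0.086 = 0.30440
  cell (1,r): −0.093·log₂0.093 = 0.31868
  cell (1,s): −0.734·log₂0.734 = 0.32747
Sum = 1.2570 bits.

1.2570 bits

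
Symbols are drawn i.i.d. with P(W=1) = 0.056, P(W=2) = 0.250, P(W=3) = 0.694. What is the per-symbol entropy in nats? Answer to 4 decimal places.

0.7615 nats

H(W) = −Σ p·ln p.
  −(0.056)·ln(0.056) = 0.16141
  −(0.250)·ln(0.250) = 0.34657
  −(0.694)·ln(0.694) = 0.25351
Sum: 0.16141 + 0.34657 + 0.25351 = 0.7615 nats.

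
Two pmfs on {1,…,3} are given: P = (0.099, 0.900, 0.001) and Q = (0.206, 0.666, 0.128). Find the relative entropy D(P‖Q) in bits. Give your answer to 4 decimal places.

D(P‖Q) = Σ p·log₂(p/q).
  0.099·log₂(0.099/0.206) = -0.10466
  0.900·log₂(0.900/0.666) = 0.39096
  0.001·log₂(0.001/0.128) = -0.00700
D(P‖Q) = 0.2793 bits.

0.2793 bits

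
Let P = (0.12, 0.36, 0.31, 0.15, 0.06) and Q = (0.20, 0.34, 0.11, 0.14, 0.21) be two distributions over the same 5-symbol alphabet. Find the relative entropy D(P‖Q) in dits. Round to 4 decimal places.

0.0937 dits

D(P‖Q) = Σ p·log₁₀(p/q).
  0.12·log₁₀(0.12/0.20) = -0.02662
  0.36·log₁₀(0.36/0.34) = 0.00894
  0.31·log₁₀(0.31/0.11) = 0.13949
  0.15·log₁₀(0.15/0.14) = 0.00449
  0.06·log₁₀(0.06/0.21) = -0.03264
D(P‖Q) = 0.0937 dits.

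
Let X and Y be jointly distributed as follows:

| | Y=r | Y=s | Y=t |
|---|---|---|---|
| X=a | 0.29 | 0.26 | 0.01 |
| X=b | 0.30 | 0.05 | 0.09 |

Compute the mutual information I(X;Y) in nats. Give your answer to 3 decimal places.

0.108 nats

Marginals: p(X) = (0.5600, 0.4400), p(Y) = (0.5900, 0.3100, 0.1000).
I(X;Y) = Σ p(x,y)·ln[p(x,y)/(p(x)p(y))].
  (a,r): 0.29·ln(0.8777) = -0.0378
  (a,s): 0.26·ln(1.4977) = 0.1050
  (a,t): 0.01·ln(0.1786) = -0.0172
  (b,r): 0.30·ln(1.1556) = 0.0434
  (b,s): 0.05·ln(0.3666) = -0.0502
  (b,t): 0.09·ln(2.0455) = 0.0644
Sum = 0.108 nats.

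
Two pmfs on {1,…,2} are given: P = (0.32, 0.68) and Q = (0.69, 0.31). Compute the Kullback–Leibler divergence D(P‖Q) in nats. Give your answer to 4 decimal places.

D(P‖Q) = Σ p·ln(p/q).
  0.32·ln(0.32/0.69) = -0.24588
  0.68·ln(0.68/0.31) = 0.53415
D(P‖Q) = 0.2883 nats.

0.2883 nats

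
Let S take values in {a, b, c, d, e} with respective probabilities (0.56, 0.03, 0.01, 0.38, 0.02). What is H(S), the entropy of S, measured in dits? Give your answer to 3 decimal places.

H(S) = −Σ p·log₁₀ p.
  −(0.56)·log₁₀(0.56) = 0.1410
  −(0.03)·log₁₀(0.03) = 0.0457
  −(0.01)·log₁₀(0.01) = 0.0200
  −(0.38)·log₁₀(0.38) = 0.1597
  −(0.02)·log₁₀(0.02) = 0.0340
Sum: 0.1410 + 0.0457 + 0.0200 + 0.1597 + 0.0340 = 0.400 dits.

0.400 dits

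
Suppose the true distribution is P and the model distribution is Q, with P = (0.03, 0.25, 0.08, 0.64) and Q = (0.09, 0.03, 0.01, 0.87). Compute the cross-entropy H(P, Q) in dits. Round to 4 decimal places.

H(P,Q) = −Σ p·log₁₀ q.
  −0.03·log₁₀(0.09) = 0.03137
  −0.25·log₁₀(0.03) = 0.38072
  −0.08·log₁₀(0.01) = 0.16000
  −0.64·log₁₀(0.87) = 0.03871
H(P,Q) = 0.6108 dits.

0.6108 dits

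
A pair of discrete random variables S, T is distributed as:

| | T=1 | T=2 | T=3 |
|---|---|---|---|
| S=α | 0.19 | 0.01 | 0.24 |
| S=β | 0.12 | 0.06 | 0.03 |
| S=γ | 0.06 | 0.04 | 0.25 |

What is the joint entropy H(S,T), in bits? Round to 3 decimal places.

2.707 bits

H(S,T) = −Σ p(x,y)·log₂ p(x,y) over all 9 cells.
  cell (α,1): −0.19·log₂0.19 = 0.4552
  cell (α,2): −0.01·log₂0.01 = 0.0664
  cell (α,3): −0.24·log₂0.24 = 0.4941
  cell (β,1): −0.12·log₂0.12 = 0.3671
  cell (β,2): −0.06·log₂0.06 = 0.2435
  cell (β,3): −0.03·log₂0.03 = 0.1518
  cell (γ,1): −0.06·log₂0.06 = 0.2435
  cell (γ,2): −0.04·log₂0.04 = 0.1858
  cell (γ,3): −0.25·log₂0.25 = 0.5000
Sum = 2.707 bits.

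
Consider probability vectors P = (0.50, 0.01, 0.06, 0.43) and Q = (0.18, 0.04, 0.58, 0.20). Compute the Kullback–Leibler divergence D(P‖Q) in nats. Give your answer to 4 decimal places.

D(P‖Q) = Σ p·ln(p/q).
  0.50·ln(0.50/0.18) = 0.51083
  0.01·ln(0.01/0.04) = -0.01386
  0.06·ln(0.06/0.58) = -0.13612
  0.43·ln(0.43/0.20) = 0.32915
D(P‖Q) = 0.6900 nats.

0.6900 nats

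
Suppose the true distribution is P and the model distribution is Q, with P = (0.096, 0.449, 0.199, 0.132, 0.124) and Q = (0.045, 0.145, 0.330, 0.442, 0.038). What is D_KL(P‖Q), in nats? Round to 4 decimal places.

D(P‖Q) = Σ p·ln(p/q).
  0.096·ln(0.096/0.045) = 0.07274
  0.449·ln(0.449/0.145) = 0.50750
  0.199·ln(0.199/0.330) = -0.10065
  0.132·ln(0.132/0.442) = -0.15952
  0.124·ln(0.124/0.038) = 0.14665
D(P‖Q) = 0.4667 nats.

0.4667 nats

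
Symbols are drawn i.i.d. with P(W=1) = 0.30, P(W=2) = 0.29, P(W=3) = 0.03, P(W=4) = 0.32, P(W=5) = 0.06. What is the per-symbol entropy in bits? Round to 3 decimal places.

H(W) = −Σ p·log₂ p.
  −(0.30)·log₂(0.30) = 0.5211
  −(0.29)·log₂(0.29) = 0.5179
  −(0.03)·log₂(0.03) = 0.1518
  −(0.32)·log₂(0.32) = 0.5260
  −(0.06)·log₂(0.06) = 0.2435
Sum: 0.5211 + 0.5179 + 0.1518 + 0.5260 + 0.2435 = 1.960 bits.

1.960 bits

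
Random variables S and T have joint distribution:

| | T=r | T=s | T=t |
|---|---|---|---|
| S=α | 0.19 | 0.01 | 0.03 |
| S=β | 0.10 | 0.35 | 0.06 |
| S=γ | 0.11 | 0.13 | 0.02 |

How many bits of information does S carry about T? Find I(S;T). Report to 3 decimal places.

Marginals: p(S) = (0.2300, 0.5100, 0.2600), p(T) = (0.4000, 0.4900, 0.1100).
I(S;T) = Σ p(x,y)·log₂[p(x,y)/(p(x)p(y))].
  (α,r): 0.19·log₂(2.0652) = 0.1988
  (α,s): 0.01·log₂(0.0887) = -0.0349
  (α,t): 0.03·log₂(1.1858) = 0.0074
  (β,r): 0.10·log₂(0.4902) = -0.1029
  (β,s): 0.35·log₂(1.4006) = 0.1701
  (β,t): 0.06·log₂(1.0695) = 0.0058
  (γ,r): 0.11·log₂(1.0577) = 0.0089
  (γ,s): 0.13·log₂(1.0204) = 0.0038
  (γ,t): 0.02·log₂(0.6993) = -0.0103
Sum = 0.247 bits.

0.247 bits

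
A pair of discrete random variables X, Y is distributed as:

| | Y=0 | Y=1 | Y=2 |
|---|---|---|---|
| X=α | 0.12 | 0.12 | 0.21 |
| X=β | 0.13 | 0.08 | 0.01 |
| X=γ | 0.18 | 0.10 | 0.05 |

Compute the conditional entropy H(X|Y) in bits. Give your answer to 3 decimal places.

Marginals: p(X) = (0.4500, 0.2200, 0.3300), p(Y) = (0.4300, 0.3000, 0.2700).
H(X|Y) = Σ p(Y) · H(X|Y=·).
  Y=0: p=0.4300, H(X|Y=0) = 1.5615
  Y=1: p=0.3000, H(X|Y=1) = 1.5656
  Y=2: p=0.2700, H(X|Y=2) = 0.9087
Weighted sum = 1.386 bits.

1.386 bits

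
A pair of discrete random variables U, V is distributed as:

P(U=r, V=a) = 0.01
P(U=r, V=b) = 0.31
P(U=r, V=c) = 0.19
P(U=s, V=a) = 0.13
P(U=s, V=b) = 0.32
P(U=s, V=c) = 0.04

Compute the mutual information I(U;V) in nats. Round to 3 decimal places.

0.114 nats

Marginals: p(U) = (0.5100, 0.4900), p(V) = (0.1400, 0.6300, 0.2300).
I(U;V) = Σ p(x,y)·ln[p(x,y)/(p(x)p(y))].
  (r,a): 0.01·ln(0.1401) = -0.0197
  (r,b): 0.31·ln(0.9648) = -0.0111
  (r,c): 0.19·ln(1.6198) = 0.0916
  (s,a): 0.13·ln(1.8950) = 0.0831
  (s,b): 0.32·ln(1.0366) = 0.0115
  (s,c): 0.04·ln(0.3549) = -0.0414
Sum = 0.114 nats.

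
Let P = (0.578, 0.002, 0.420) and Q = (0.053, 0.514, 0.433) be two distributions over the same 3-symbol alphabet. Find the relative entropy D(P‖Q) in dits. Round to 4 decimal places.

0.5894 dits

D(P‖Q) = Σ p·log₁₀(p/q).
  0.578·log₁₀(0.578/0.053) = 0.59976
  0.002·log₁₀(0.002/0.514) = -0.00482
  0.420·log₁₀(0.420/0.433) = -0.00556
D(P‖Q) = 0.5894 dits.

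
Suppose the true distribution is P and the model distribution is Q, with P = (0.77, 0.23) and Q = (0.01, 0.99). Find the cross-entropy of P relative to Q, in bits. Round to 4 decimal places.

5.1191 bits

H(P,Q) = −Σ p·log₂ q.
  −0.77·log₂(0.01) = 5.11577
  −0.23·log₂(0.99) = 0.00333
H(P,Q) = 5.1191 bits.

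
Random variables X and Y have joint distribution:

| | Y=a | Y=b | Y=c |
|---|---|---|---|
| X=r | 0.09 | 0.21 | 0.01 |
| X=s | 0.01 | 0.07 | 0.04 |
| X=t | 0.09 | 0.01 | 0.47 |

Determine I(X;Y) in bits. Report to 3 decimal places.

0.553 bits

Marginals: p(X) = (0.3100, 0.1200, 0.5700), p(Y) = (0.1900, 0.2900, 0.5200).
I(X;Y) = H(X) + H(Y) − H(X,Y).
H(X) = 1.3531, H(Y) = 1.4637, H(X,Y) = 2.2637.
I(X;Y) = 1.3531 + 1.4637 − 2.2637 = 0.553 bits.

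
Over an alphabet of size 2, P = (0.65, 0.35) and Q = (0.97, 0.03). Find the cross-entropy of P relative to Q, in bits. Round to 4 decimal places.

1.7992 bits

H(P,Q) = −Σ p·log₂ q.
  −0.65·log₂(0.97) = 0.02856
  −0.35·log₂(0.03) = 1.77061
H(P,Q) = 1.7992 bits.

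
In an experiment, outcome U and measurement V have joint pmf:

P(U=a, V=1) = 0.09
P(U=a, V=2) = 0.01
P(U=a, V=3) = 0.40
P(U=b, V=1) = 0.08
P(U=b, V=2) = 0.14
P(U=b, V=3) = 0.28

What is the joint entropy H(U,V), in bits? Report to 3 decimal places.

H(U,V) = −Σ p(x,y)·log₂ p(x,y) over all 6 cells.
  cell (a,1): −0.09·log₂0.09 = 0.3127
  cell (a,2): −0.01·log₂0.01 = 0.0664
  cell (a,3): −0.40·log₂0.40 = 0.5288
  cell (b,1): −0.08·log₂0.08 = 0.2915
  cell (b,2): −0.14·log₂0.14 = 0.3971
  cell (b,3): −0.28·log₂0.28 = 0.5142
Sum = 2.111 bits.

2.111 bits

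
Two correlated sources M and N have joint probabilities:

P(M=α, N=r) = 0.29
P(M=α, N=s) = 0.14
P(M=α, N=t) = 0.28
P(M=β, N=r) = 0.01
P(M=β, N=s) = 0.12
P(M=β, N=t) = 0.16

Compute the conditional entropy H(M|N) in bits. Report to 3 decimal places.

Chain rule: H(M|N) = H(M,N) − H(N).
Marginals: p(M) = (0.7100, 0.2900), p(N) = (0.3000, 0.2600, 0.4400).
H(M,N) = 2.2858 bits; H(N) = 1.5475 bits.
H(M|N) = 2.2858 − 1.5475 = 0.738 bits.

0.738 bits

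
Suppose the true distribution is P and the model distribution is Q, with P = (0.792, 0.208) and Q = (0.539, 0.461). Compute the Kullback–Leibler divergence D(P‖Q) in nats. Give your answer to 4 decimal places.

0.1393 nats

D(P‖Q) = Σ p·ln(p/q).
  0.792·ln(0.792/0.539) = 0.30480
  0.208·ln(0.208/0.461) = -0.16554
D(P‖Q) = 0.1393 nats.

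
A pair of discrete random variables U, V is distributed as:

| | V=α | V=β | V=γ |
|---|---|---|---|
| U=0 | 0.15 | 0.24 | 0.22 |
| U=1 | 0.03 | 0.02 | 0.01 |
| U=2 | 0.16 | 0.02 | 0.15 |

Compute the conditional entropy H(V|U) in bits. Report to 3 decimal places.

1.456 bits

Marginals: p(U) = (0.6100, 0.0600, 0.3300), p(V) = (0.3400, 0.2800, 0.3800).
H(V|U) = Σ p(U) · H(V|U=·).
  U=0: p=0.6100, H(V|U=0) = 1.5578
  U=1: p=0.0600, H(V|U=1) = 1.4591
  U=2: p=0.3300, H(V|U=2) = 1.2685
Weighted sum = 1.456 bits.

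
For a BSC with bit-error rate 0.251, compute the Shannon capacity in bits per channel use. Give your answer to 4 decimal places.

Binary symmetric channel: C = 1 − h₂(ε) where h₂ is the binary entropy function.
h₂(0.251) = −0.251·log₂0.251 − 0.749·log₂0.749 = 0.8129.
C = 1 − 0.8129 = 0.1871 bits per channel use.

0.1871 bits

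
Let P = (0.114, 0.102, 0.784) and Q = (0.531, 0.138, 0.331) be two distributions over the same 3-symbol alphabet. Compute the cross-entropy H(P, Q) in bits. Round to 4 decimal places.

H(P,Q) = −Σ p·log₂ q.
  −0.114·log₂(0.531) = 0.10411
  −0.102·log₂(0.138) = 0.29144
  −0.784·log₂(0.331) = 1.25056
H(P,Q) = 1.6461 bits.

1.6461 bits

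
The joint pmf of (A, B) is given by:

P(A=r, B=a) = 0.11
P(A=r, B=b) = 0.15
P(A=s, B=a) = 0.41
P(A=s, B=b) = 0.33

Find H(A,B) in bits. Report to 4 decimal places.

1.8160 bits

H(A,B) = −Σ p(x,y)·log₂ p(x,y) over all 4 cells.
  cell (r,a): −0.11·log₂0.11 = 0.35029
  cell (r,b): −0.15·log₂0.15 = 0.41054
  cell (s,a): −0.41·log₂0.41 = 0.52738
  cell (s,b): −0.33·log₂0.33 = 0.52782
Sum = 1.8160 bits.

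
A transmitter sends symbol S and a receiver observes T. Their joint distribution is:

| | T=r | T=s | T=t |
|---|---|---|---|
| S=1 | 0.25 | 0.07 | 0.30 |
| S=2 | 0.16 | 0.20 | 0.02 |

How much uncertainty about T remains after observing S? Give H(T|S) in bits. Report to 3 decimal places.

1.332 bits

Marginals: p(S) = (0.6200, 0.3800), p(T) = (0.4100, 0.2700, 0.3200).
H(T|S) = Σ p(S) · H(T|S=·).
  S=1: p=0.6200, H(T|S=1) = 1.3904
  S=2: p=0.3800, H(T|S=2) = 1.2364
Weighted sum = 1.332 bits.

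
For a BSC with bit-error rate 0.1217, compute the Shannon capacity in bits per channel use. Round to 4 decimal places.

0.4658 bits

Binary symmetric channel: C = 1 − h₂(ε) where h₂ is the binary entropy function.
h₂(0.1217) = −0.1217·log₂0.1217 − 0.8783·log₂0.8783 = 0.5342.
C = 1 − 0.5342 = 0.4658 bits per channel use.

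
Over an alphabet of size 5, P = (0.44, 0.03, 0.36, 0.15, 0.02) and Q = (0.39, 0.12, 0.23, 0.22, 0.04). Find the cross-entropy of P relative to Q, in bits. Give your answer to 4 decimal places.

H(P,Q) = −Σ p·log₂ q.
  −0.44·log₂(0.39) = 0.59772
  −0.03·log₂(0.12) = 0.09177
  −0.36·log₂(0.23) = 0.76331
  −0.15·log₂(0.22) = 0.32766
  −0.02·log₂(0.04) = 0.09288
H(P,Q) = 1.8733 bits.

1.8733 bits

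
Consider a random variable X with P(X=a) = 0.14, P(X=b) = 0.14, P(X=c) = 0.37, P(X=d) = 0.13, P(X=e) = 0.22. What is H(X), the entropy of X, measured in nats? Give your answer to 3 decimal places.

H(X) = −Σ p·ln p.
  −(0.14)·ln(0.14) = 0.2753
  −(0.14)·ln(0.14) = 0.2753
  −(0.37)·ln(0.37) = 0.3679
  −(0.13)·ln(0.13) = 0.2652
  −(0.22)·ln(0.22) = 0.3331
Sum: 0.2753 + 0.2753 + 0.3679 + 0.2652 + 0.3331 = 1.517 nats.

1.517 nats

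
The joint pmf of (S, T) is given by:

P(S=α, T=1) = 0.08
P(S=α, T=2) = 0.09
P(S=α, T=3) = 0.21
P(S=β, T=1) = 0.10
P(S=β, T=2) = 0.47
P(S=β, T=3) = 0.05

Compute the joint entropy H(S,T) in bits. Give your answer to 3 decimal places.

2.137 bits

H(S,T) = −Σ p(x,y)·log₂ p(x,y) over all 6 cells.
  cell (α,1): −0.08·log₂0.08 = 0.2915
  cell (α,2): −0.09·log₂0.09 = 0.3127
  cell (α,3): −0.21·log₂0.21 = 0.4728
  cell (β,1): −0.10·log₂0.10 = 0.3322
  cell (β,2): −0.47·log₂0.47 = 0.5120
  cell (β,3): −0.05·log₂0.05 = 0.2161
Sum = 2.137 bits.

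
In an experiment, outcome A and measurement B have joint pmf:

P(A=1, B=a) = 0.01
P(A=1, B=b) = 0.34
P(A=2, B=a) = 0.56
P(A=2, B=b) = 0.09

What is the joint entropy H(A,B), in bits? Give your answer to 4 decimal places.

1.3767 bits

H(A,B) = −Σ p(x,y)·log₂ p(x,y) over all 4 cells.
  cell (1,a): −0.01·log₂0.01 = 0.06644
  cell (1,b): −0.34·log₂0.34 = 0.52917
  cell (2,a): −0.56·log₂0.56 = 0.46844
  cell (2,b): −0.09·log₂0.09 = 0.31265
Sum = 1.3767 bits.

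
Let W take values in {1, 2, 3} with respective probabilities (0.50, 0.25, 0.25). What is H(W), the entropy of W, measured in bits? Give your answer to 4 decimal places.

1.5000 bits

H(W) = −Σ p·log₂ p.
  −(0.50)·log₂(0.50) = 0.50000
  −(0.25)·log₂(0.25) = 0.50000
  −(0.25)·log₂(0.25) = 0.50000
Sum: 0.50000 + 0.50000 + 0.50000 = 1.5000 bits.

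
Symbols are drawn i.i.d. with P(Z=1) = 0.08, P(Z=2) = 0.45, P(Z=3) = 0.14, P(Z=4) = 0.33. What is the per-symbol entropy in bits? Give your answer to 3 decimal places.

H(Z) = −Σ p·log₂ p.
  −(0.08)·log₂(0.08) = 0.2915
  −(0.45)·log₂(0.45) = 0.5184
  −(0.14)·log₂(0.14) = 0.3971
  −(0.33)·log₂(0.33) = 0.5278
Sum: 0.2915 + 0.5184 + 0.3971 + 0.5278 = 1.735 bits.

1.735 bits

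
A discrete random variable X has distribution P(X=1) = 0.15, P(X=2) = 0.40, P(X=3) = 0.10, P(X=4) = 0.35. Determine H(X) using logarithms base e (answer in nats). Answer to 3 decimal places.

H(X) = −Σ p·ln p.
  −(0.15)·ln(0.15) = 0.2846
  −(0.40)·ln(0.40) = 0.3665
  −(0.10)·ln(0.10) = 0.2303
  −(0.35)·ln(0.35) = 0.3674
Sum: 0.2846 + 0.3665 + 0.2303 + 0.3674 = 1.249 nats.

1.249 nats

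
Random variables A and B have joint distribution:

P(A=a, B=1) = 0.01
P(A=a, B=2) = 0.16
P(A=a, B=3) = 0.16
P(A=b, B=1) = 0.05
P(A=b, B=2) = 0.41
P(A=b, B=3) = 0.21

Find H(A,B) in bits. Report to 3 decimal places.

H(A,B) = −Σ p(x,y)·log₂ p(x,y) over all 6 cells.
  cell (a,1): −0.01·log₂0.01 = 0.0664
  cell (a,2): −0.16·log₂0.16 = 0.4230
  cell (a,3): −0.16·log₂0.16 = 0.4230
  cell (b,1): −0.05·log₂0.05 = 0.2161
  cell (b,2): −0.41·log₂0.41 = 0.5274
  cell (b,3): −0.21·log₂0.21 = 0.4728
Sum = 2.129 bits.

2.129 bits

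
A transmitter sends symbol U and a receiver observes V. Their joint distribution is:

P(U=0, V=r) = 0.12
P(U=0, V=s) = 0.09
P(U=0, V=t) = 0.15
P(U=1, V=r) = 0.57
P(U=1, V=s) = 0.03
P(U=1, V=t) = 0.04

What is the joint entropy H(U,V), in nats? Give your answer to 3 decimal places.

H(U,V) = −Σ p(x,y)·ln p(x,y) over all 6 cells.
  cell (0,r): −0.12·ln0.12 = 0.2544
  cell (0,s): −0.09·ln0.09 = 0.2167
  cell (0,t): −0.15·ln0.15 = 0.2846
  cell (1,r): −0.57·ln0.57 = 0.3204
  cell (1,s): −0.03·ln0.03 = 0.1052
  cell (1,t): −0.04·ln0.04 = 0.1288
Sum = 1.310 nats.

1.310 nats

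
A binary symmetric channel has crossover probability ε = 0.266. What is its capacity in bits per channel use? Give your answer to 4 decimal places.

Binary symmetric channel: C = 1 − h₂(ε) where h₂ is the binary entropy function.
h₂(0.266) = −0.266·log₂0.266 − 0.734·log₂0.734 = 0.8357.
C = 1 − 0.8357 = 0.1643 bits per channel use.

0.1643 bits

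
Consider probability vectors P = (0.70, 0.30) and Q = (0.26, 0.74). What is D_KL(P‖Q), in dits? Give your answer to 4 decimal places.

0.1835 dits

D(P‖Q) = Σ p·log₁₀(p/q).
  0.70·log₁₀(0.70/0.26) = 0.30109
  0.30·log₁₀(0.30/0.74) = -0.11763
D(P‖Q) = 0.1835 dits.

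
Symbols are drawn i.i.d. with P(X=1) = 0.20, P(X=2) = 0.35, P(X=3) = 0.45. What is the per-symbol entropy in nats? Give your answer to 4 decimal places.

H(X) = −Σ p·ln p.
  −(0.20)·ln(0.20) = 0.32189
  −(0.35)·ln(0.35) = 0.36744
  −(0.45)·ln(0.45) = 0.35933
Sum: 0.32189 + 0.36744 + 0.35933 = 1.0487 nats.

1.0487 nats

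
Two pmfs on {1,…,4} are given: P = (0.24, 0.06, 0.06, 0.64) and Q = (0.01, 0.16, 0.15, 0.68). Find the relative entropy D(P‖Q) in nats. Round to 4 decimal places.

0.6101 nats

D(P‖Q) = Σ p·ln(p/q).
  0.24·ln(0.24/0.01) = 0.76273
  0.06·ln(0.06/0.16) = -0.05885
  0.06·ln(0.06/0.15) = -0.05498
  0.64·ln(0.64/0.68) = -0.03880
D(P‖Q) = 0.6101 nats.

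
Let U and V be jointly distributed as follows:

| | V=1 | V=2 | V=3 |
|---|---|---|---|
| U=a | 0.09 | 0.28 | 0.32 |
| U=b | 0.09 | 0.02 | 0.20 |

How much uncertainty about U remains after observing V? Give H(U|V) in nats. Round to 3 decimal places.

0.545 nats

Chain rule: H(U|V) = H(U,V) − H(V).
Marginals: p(U) = (0.6900, 0.3100), p(V) = (0.1800, 0.3000, 0.5200).
H(U,V) = 1.5546 nats; H(V) = 1.0099 nats.
H(U|V) = 1.5546 − 1.0099 = 0.545 nats.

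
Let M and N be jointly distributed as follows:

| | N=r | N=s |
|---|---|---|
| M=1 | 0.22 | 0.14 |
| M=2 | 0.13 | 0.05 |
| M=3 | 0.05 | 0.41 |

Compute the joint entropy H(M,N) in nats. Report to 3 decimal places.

1.539 nats

H(M,N) = −Σ p(x,y)·ln p(x,y) over all 6 cells.
  cell (1,r): −0.22·ln0.22 = 0.3331
  cell (1,s): −0.14·ln0.14 = 0.2753
  cell (2,r): −0.13·ln0.13 = 0.2652
  cell (2,s): −0.05·ln0.05 = 0.1498
  cell (3,r): −0.05·ln0.05 = 0.1498
  cell (3,s): −0.41·ln0.41 = 0.3656
Sum = 1.539 nats.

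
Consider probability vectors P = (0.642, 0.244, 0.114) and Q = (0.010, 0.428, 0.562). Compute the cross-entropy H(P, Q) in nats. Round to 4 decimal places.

H(P,Q) = −Σ p·ln q.
  −0.642·ln(0.010) = 2.95652
  −0.244·ln(0.428) = 0.20707
  −0.114·ln(0.562) = 0.06569
H(P,Q) = 3.2293 nats.

3.2293 nats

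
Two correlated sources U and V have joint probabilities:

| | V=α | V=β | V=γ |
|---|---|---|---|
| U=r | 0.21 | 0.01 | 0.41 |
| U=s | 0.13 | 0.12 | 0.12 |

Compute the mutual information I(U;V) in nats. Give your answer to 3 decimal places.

Marginals: p(U) = (0.6300, 0.3700), p(V) = (0.3400, 0.1300, 0.5300).
I(U;V) = H(U) + H(V) − H(U,V).
H(U) = 0.6590, H(V) = 0.9685, H(U,V) = 1.5134.
I(U;V) = 0.6590 + 0.9685 − 1.5134 = 0.114 nats.

0.114 nats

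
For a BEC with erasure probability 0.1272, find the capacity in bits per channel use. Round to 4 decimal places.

0.8728 bits

Binary erasure channel: capacity C = 1 − ε.
C = 1 − 0.1272 = 0.8728 bits per channel use.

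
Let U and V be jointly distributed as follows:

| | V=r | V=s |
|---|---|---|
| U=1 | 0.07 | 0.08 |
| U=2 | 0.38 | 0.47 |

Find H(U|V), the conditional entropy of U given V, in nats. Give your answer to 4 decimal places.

Marginals: p(U) = (0.1500, 0.8500), p(V) = (0.4500, 0.5500).
H(U|V) = Σ p(V) · H(U|V=·).
  V=r: p=0.4500, H(U|V=r) = 0.4322
  V=s: p=0.5500, H(U|V=s) = 0.4147
Weighted sum = 0.4226 nats.

0.4226 nats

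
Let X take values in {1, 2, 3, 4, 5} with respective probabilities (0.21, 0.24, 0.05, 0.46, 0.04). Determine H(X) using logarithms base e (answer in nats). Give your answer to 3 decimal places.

H(X) = −Σ p·ln p.
  −(0.21)·ln(0.21) = 0.3277
  −(0.24)·ln(0.24) = 0.3425
  −(0.05)·ln(0.05) = 0.1498
  −(0.46)·ln(0.46) = 0.3572
  −(0.04)·ln(0.04) = 0.1288
Sum: 0.3277 + 0.3425 + 0.1498 + 0.3572 + 0.1288 = 1.306 nats.

1.306 nats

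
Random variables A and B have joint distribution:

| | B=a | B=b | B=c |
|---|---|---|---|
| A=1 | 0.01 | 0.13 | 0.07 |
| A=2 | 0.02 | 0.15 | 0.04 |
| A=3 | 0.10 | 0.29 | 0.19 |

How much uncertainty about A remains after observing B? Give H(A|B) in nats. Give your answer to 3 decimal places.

Chain rule: H(A|B) = H(A,B) − H(B).
Marginals: p(A) = (0.2100, 0.2100, 0.5800), p(B) = (0.1300, 0.5700, 0.3000).
H(A,B) = 1.8938 nats; H(B) = 0.9468 nats.
H(A|B) = 1.8938 − 0.9468 = 0.947 nats.

0.947 nats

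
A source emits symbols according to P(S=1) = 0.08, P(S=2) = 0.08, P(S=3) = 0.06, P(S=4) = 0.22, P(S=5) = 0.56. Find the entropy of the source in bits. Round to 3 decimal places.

H(S) = −Σ p·log₂ p.
  −(0.08)·log₂(0.08) = 0.2915
  −(0.08)·log₂(0.08) = 0.2915
  −(0.06)·log₂(0.06) = 0.2435
  −(0.22)·log₂(0.22) = 0.4806
  −(0.56)·log₂(0.56) = 0.4684
Sum: 0.2915 + 0.2915 + 0.2435 + 0.4806 + 0.4684 = 1.776 bits.

1.776 bits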